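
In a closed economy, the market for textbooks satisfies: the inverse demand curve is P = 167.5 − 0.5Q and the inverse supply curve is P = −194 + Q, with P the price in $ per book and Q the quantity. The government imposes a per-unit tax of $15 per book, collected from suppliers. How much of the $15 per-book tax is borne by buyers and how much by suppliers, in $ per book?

Buyers bear $5 per book; suppliers bear $10 per book.

Inverting to Q(P) form: Qd = 335 − 2P; Qs = P + 194.
Without the tax, 335 − 2P = P + 194 gives 3P = 141, so P* = $47 and Q* = 241.
With the tax collected from suppliers, supply shifts: Qs = (P − 15) + 194.
Solving gives Q = 231 with buyers paying $52 and suppliers receiving $37 (the $15 wedge).
Burden on buyers: $5; on suppliers: $10. (They sum to $15.)
The less price-elastic side of the market bears the larger share of a per-unit tax.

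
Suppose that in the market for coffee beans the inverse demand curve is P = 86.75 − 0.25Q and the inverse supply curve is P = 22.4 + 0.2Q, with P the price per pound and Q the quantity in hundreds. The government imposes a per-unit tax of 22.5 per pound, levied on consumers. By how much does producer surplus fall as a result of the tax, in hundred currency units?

Rewrite in direct form: Qd = 347 − 4P and Qs = 5P − 112.
Before the tax: set 347 − 4P = 5P − 112 → P* = 51, Q* = 143.
With the tax collected from consumers, demand (in seller-price terms) shifts: Qd = 347 − 4(P + 22.5).
Solving gives Q = 93 with consumers paying 63.5 and suppliers receiving 41 (the 22.5 wedge).
ΔPS is the trapezoid between Q = 93 and Q = 143 of height 10: ½ · (143 + 93) · 10 = 1180.

Producer surplus falls by 1180 hundred.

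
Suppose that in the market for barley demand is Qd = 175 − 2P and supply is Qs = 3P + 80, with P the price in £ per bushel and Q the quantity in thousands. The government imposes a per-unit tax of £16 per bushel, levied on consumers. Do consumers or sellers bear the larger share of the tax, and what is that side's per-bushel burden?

Without the tax, 175 − 2P = 3P + 80 gives 5P = 95, so P* = £19 and Q* = 137.
With the tax collected from consumers, demand (in seller-price terms) shifts: Qd = 175 − 2(P + 16).
New equilibrium: consumers pay £28.6, sellers receive £12.6, Q = 117.8. (Wedge: Pb − Ps = 16.)
Per-bushel burden: consumers £9.6, sellers £6.4.
Consumers take the larger share because demand is less price-elastic here (demand slope 2 vs supply slope 3).
The less price-elastic side of the market bears the larger share of a per-unit tax.

Consumers bear the larger share: £9.6 per bushel.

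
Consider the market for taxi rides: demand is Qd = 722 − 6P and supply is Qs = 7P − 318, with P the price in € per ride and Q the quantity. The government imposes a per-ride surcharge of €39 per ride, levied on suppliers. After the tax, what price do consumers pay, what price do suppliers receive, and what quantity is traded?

Consumers pay €101; suppliers receive €62; quantity = 116.

Before the tax: set 722 − 6P = 7P − 318 → P* = €80, Q* = 242.
With the tax collected from suppliers, supply shifts: Qs = 7(P − 39) − 318.
Solving gives Q = 116 with consumers paying €101 and suppliers receiving €62 (the €39 wedge).
The less price-elastic side of the market bears the larger share of a per-unit tax.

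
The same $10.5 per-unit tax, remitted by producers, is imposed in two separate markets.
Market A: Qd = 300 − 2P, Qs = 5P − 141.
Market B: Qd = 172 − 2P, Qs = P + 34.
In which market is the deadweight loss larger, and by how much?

Market A, by $42.

Market A: pre-tax P* = $63, Q* = 174; post-tax Q = 159; deadweight loss = $78.75.
Market B: pre-tax P* = $46, Q* = 80; post-tax Q = 73; deadweight loss = $36.75.
Difference: $78.75 vs $36.75 → market A is larger by $42.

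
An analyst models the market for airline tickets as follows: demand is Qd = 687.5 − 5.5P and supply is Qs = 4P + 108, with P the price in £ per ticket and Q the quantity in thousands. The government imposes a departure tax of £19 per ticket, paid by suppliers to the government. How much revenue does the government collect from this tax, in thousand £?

Before the tax: set 687.5 − 5.5P = 4P + 108 → P* = £61, Q* = 352.
With the tax collected from suppliers, supply shifts: Qs = 4(P − 19) + 108.
Solving gives Q = 308 with buyers paying £69 and suppliers receiving £50 (the £19 wedge).
Revenue = t · Q = 19 · 308 = £5852.

Tax revenue = £5852 thousand.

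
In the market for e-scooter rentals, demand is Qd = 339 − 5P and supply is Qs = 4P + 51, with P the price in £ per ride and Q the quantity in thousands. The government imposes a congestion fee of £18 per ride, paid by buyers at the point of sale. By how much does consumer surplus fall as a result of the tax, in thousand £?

Before the tax: set 339 − 5P = 4P + 51 → P* = £32, Q* = 179.
With the tax collected from buyers, demand (in seller-price terms) shifts: Qd = 339 − 5(P + 18).
New equilibrium: buyers pay £40, sellers receive £22, Q = 139. (Wedge: Pb − Ps = 18.)
ΔCS is the trapezoid between Q = 139 and Q = 179 of height £8: ½ · (179 + 139) · 8 = £1272.

Consumer surplus falls by £1272 thousand.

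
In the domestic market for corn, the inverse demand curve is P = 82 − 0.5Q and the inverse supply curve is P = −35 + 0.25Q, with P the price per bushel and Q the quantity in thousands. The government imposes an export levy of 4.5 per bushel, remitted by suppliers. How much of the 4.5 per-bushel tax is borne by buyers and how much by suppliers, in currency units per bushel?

Inverting to Q(P) form: Qd = 164 − 2P; Qs = 4P + 140.
Before the tax: set 164 − 2P = 4P + 140 → P* = 4, Q* = 156.
With the tax collected from suppliers, supply shifts: Qs = 4(P − 4.5) + 140.
New equilibrium: buyers pay 7, suppliers receive 2.5, Q = 150. (Wedge: Pb − Ps = 4.5.)
Burden on buyers: 3; on suppliers: 1.5. (They sum to 4.5.)
The less price-elastic side of the market bears the larger share of a per-unit tax.

Buyers bear 3 per bushel; suppliers bear 1.5 per bushel.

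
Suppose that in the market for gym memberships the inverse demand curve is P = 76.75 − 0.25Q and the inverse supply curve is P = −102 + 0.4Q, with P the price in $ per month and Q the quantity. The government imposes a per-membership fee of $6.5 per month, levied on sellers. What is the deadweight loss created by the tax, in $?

Deadweight loss = $32.5.

Inverting to Q(P) form: Qd = 307 − 4P; Qs = 2.5P + 255.
Before the tax: set 307 − 4P = 2.5P + 255 → P* = $8, Q* = 275.
With the tax collected from sellers, supply shifts: Qs = 2.5(P − 6.5) + 255.
New equilibrium: consumers pay $10.5, sellers receive $4, Q = 265. (Wedge: Pb − Ps = 6.5.)
Quantity falls by |ΔQ| = |275 − 265| = 10.
DWL = ½ · t · |ΔQ| = ½ · 6.5 · 10 = $32.5.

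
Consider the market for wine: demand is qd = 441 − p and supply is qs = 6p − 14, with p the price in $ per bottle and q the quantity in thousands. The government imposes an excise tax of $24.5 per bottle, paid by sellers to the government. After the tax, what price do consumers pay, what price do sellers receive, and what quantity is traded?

Without the tax, 441 − p = 6p − 14 gives 7p = 455, so p* = $65 and q* = 376.
With the tax collected from sellers, supply shifts: qs = 6(p − 24.5) − 14.
Solving gives q = 355 with consumers paying $86 and sellers receiving $61.5 (the $24.5 wedge).

Consumers pay $86; sellers receive $61.5; quantity = 355.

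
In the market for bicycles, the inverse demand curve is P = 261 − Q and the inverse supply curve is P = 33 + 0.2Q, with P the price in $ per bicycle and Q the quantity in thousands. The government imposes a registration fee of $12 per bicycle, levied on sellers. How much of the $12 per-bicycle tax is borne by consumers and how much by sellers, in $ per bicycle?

Consumers bear $10 per bicycle; sellers bear $2 per bicycle.

Rewrite in direct form: Qd = 261 − P and Qs = 5P − 165.
Without the tax, 261 − P = 5P − 165 gives 6P = 426, so P* = $71 and Q* = 190.
With the tax collected from sellers, supply shifts: Qs = 5(P − 12) − 165.
New equilibrium: consumers pay $81, sellers receive $69, Q = 180. (Wedge: Pb − Ps = 12.)
Burden on consumers: $10; on sellers: $2. (They sum to $12.)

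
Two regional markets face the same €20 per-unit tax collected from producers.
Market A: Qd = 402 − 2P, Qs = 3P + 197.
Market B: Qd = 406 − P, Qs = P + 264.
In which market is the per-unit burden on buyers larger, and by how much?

Market A: pre-tax P* = €41, Q* = 320; post-tax Q = 296; per-unit burden on buyers = €12.
Market B: pre-tax P* = €71, Q* = 335; post-tax Q = 325; per-unit burden on buyers = €10.
Difference: €12 vs €10 → market A is larger by €2.

Market A, by €2.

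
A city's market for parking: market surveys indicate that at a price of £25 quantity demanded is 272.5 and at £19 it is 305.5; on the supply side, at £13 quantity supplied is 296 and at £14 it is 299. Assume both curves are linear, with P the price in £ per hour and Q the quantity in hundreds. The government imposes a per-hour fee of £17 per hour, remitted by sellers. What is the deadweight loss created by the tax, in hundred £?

Demand slope: (305.5 − 272.5)/(19 − 25) = -5.5, so Qd = 410 − 5.5P.
Supply slope: (299 − 296)/(14 − 13) = 3, so Qs = 3P + 257.
Before the tax: set 410 − 5.5P = 3P + 257 → P* = £18, Q* = 311.
With the tax collected from sellers, supply shifts: Qs = 3(P − 17) + 257.
Solving gives Q = 278 with consumers paying £24 and sellers receiving £7 (the £17 wedge).
Quantity falls by |ΔQ| = |311 − 278| = 33.
DWL = ½ · t · |ΔQ| = ½ · 17 · 33 = £280.5.

Deadweight loss = £280.5 hundred.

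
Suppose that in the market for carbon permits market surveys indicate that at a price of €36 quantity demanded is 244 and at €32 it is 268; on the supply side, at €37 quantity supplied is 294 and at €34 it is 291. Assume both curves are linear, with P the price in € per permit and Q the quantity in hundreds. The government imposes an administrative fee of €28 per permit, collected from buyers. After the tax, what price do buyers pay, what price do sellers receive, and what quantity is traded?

Demand slope: (268 − 244)/(32 − 36) = -6, so Qd = 460 − 6P.
Supply slope: (291 − 294)/(34 − 37) = 1, so Qs = P + 257.
Before the tax: set 460 − 6P = P + 257 → P* = €29, Q* = 286.
With the tax collected from buyers, demand (in seller-price terms) shifts: Qd = 460 − 6(P + 28).
New equilibrium: buyers pay €33, sellers receive €5, Q = 262. (Wedge: Pb − Ps = 28.)
The less price-elastic side of the market bears the larger share of a per-unit tax.

Buyers pay €33; sellers receive €5; quantity = 262.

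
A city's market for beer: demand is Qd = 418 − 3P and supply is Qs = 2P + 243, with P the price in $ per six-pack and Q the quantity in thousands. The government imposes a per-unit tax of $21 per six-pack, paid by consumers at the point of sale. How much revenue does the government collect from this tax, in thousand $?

Before the tax: set 418 − 3P = 2P + 243 → P* = $35, Q* = 313.
With the tax collected from consumers, demand (in seller-price terms) shifts: Qd = 418 − 3(P + 21).
Solving gives Q = 287.8 with consumers paying $43.4 and suppliers receiving $22.4 (the $21 wedge).
Revenue = t · Q = 21 · 287.8 = $6043.8.

Tax revenue = $6043.8 thousand.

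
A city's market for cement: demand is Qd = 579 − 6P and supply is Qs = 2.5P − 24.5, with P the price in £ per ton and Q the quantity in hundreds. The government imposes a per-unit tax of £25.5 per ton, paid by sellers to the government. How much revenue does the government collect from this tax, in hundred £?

Tax revenue = £2754 hundred.

Before the tax: set 579 − 6P = 2.5P − 24.5 → P* = £71, Q* = 153.
With the tax collected from sellers, supply shifts: Qs = 2.5(P − 25.5) − 24.5.
New equilibrium: buyers pay £78.5, sellers receive £53, Q = 108. (Wedge: Pb − Ps = 25.5.)
Revenue = t · Q = 25.5 · 108 = £2754.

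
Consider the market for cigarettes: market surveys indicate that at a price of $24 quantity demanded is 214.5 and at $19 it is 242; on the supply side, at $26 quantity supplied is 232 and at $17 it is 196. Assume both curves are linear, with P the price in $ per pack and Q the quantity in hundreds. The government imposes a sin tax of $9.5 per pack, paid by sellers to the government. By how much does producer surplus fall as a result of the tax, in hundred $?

Producer surplus falls by $1149.5 hundred.

Demand slope: (242 − 214.5)/(19 − 24) = -5.5, so Qd = 346.5 − 5.5P.
Supply slope: (196 − 232)/(17 − 26) = 4, so Qs = 4P + 128.
Without the tax, 346.5 − 5.5P = 4P + 128 gives 9.5P = 218.5, so P* = $23 and Q* = 220.
With the tax collected from sellers, supply shifts: Qs = 4(P − 9.5) + 128.
New equilibrium: consumers pay $27, sellers receive $17.5, Q = 198. (Wedge: Pb − Ps = 9.5.)
ΔPS is the trapezoid between Q = 198 and Q = 220 of height $5.5: ½ · (220 + 198) · 5.5 = $1149.5.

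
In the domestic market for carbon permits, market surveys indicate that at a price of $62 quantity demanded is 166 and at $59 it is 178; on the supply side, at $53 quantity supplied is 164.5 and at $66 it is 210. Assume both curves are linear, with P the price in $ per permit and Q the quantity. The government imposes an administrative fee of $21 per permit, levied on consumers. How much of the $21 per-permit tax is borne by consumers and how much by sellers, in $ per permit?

Consumers bear $9.8 per permit; sellers bear $11.2 per permit.

Demand slope: (178 − 166)/(59 − 62) = -4, so Qd = 414 − 4P.
Supply slope: (210 − 164.5)/(66 − 53) = 3.5, so Qs = 3.5P − 21.
Without the tax, 414 − 4P = 3.5P − 21 gives 7.5P = 435, so P* = $58 and Q* = 182.
With the tax collected from consumers, demand (in seller-price terms) shifts: Qd = 414 − 4(P + 21).
Solving gives Q = 142.8 with consumers paying $67.8 and sellers receiving $46.8 (the $21 wedge).
Burden on consumers: $9.8; on sellers: $11.2. (They sum to $21.)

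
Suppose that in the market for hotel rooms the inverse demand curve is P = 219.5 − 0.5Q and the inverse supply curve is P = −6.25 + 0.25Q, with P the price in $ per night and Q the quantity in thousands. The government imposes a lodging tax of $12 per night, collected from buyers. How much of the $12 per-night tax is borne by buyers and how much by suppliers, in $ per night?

Buyers bear $8 per night; suppliers bear $4 per night.

Rewrite in direct form: Qd = 439 − 2P and Qs = 4P + 25.
Without the tax, 439 − 2P = 4P + 25 gives 6P = 414, so P* = $69 and Q* = 301.
With the tax collected from buyers, demand (in seller-price terms) shifts: Qd = 439 − 2(P + 12).
New equilibrium: buyers pay $77, suppliers receive $65, Q = 285. (Wedge: Pb − Ps = 12.)
Burden on buyers: $8; on suppliers: $4. (They sum to $12.)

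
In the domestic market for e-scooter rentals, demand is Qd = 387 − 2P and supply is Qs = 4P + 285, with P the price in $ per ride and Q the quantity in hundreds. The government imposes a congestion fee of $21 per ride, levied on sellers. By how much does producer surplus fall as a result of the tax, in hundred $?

Before the tax: set 387 − 2P = 4P + 285 → P* = $17, Q* = 353.
With the tax collected from sellers, supply shifts: Qs = 4(P − 21) + 285.
New equilibrium: consumers pay $31, sellers receive $10, Q = 325. (Wedge: Pb − Ps = 21.)
ΔPS is the trapezoid between Q = 325 and Q = 353 of height $7: ½ · (353 + 325) · 7 = $2373.

Producer surplus falls by $2373 hundred.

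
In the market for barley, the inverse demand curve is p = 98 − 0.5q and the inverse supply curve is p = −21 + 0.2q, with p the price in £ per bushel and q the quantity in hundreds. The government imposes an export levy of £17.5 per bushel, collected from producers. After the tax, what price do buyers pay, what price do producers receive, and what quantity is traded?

Rewrite in direct form: qd = 196 − 2p and qs = 5p + 105.
Without the tax, 196 − 2p = 5p + 105 gives 7p = 91, so p* = £13 and q* = 170.
With the tax collected from producers, supply shifts: qs = 5(p − 17.5) + 105.
New equilibrium: buyers pay £25.5, producers receive £8, q = 145. (Wedge: pb − ps = 17.5.)

Buyers pay £25.5; producers receive £8; quantity = 145.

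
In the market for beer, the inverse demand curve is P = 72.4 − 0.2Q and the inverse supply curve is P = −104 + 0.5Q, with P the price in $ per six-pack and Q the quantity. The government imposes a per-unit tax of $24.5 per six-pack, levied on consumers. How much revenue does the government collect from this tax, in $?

Inverting to Q(P) form: Qd = 362 − 5P; Qs = 2P + 208.
Before the tax: set 362 − 5P = 2P + 208 → P* = $22, Q* = 252.
With the tax collected from consumers, demand (in seller-price terms) shifts: Qd = 362 − 5(P + 24.5).
Solving gives Q = 217 with consumers paying $29 and suppliers receiving $4.5 (the $24.5 wedge).
Revenue = t · Q = 24.5 · 217 = $5316.5.

Tax revenue = $5316.5.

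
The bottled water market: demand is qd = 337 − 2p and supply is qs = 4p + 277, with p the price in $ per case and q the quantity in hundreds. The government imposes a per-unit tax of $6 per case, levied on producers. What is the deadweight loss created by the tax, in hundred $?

Without the tax, 337 − 2p = 4p + 277 gives 6p = 60, so p* = $10 and q* = 317.
With the tax collected from producers, supply shifts: qs = 4(p − 6) + 277.
Solving gives q = 309 with buyers paying $14 and producers receiving $8 (the $6 wedge).
Quantity falls by |ΔQ| = |317 − 309| = 8.
DWL = ½ · t · |ΔQ| = ½ · 6 · 8 = $24.

Deadweight loss = $24 hundred.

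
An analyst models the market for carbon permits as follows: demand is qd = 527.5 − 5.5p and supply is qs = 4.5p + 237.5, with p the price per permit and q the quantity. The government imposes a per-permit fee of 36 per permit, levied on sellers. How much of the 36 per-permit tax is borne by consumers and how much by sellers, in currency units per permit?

Before the tax: set 527.5 − 5.5p = 4.5p + 237.5 → p* = 29, q* = 368.
With the tax collected from sellers, supply shifts: qs = 4.5(p − 36) + 237.5.
New equilibrium: consumers pay 45.2, sellers receive 9.2, q = 278.9. (Wedge: pb − ps = 36.)
Burden on consumers: 16.2; on sellers: 19.8. (They sum to 36.)

Consumers bear 16.2 per permit; sellers bear 19.8 per permit.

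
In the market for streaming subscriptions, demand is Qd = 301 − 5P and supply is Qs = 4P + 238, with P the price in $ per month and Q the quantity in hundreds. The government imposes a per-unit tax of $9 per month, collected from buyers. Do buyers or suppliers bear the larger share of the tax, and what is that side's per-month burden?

Suppliers bear the larger share: $5 per month.

Before the tax: set 301 − 5P = 4P + 238 → P* = $7, Q* = 266.
With the tax collected from buyers, demand (in seller-price terms) shifts: Qd = 301 − 5(P + 9).
New equilibrium: buyers pay $11, suppliers receive $2, Q = 246. (Wedge: Pb − Ps = 9.)
Per-month burden: buyers $4, suppliers $5.
Suppliers take the larger share because supply is less price-elastic here (demand slope 5 vs supply slope 4).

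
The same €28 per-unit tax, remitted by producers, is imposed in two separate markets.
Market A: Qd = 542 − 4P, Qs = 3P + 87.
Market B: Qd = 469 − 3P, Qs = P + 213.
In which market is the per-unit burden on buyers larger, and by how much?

Market A: pre-tax P* = €65, Q* = 282; post-tax Q = 234; per-unit burden on buyers = €12.
Market B: pre-tax P* = €64, Q* = 277; post-tax Q = 256; per-unit burden on buyers = €7.
Difference: €12 vs €7 → market A is larger by €5.

Market A, by €5.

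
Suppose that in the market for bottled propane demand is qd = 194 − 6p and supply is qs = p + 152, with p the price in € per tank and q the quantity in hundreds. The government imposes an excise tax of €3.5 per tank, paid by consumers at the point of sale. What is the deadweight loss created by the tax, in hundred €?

Deadweight loss = €5.25 hundred.

Without the tax, 194 − 6p = p + 152 gives 7p = 42, so p* = €6 and q* = 158.
With the tax collected from consumers, demand (in seller-price terms) shifts: qd = 194 − 6(p + 3.5).
New equilibrium: consumers pay €6.5, suppliers receive €3, q = 155. (Wedge: pb − ps = 3.5.)
Quantity falls by |ΔQ| = |158 − 155| = 3.
DWL = ½ · t · |ΔQ| = ½ · 3.5 · 3 = €5.25.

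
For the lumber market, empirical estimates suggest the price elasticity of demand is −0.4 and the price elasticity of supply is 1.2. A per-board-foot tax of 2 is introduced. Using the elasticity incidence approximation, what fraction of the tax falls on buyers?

Incidence ratio: buyers' share ≈ εs / (εs + |εd|) = 1.2 / (1.2 + 0.4) = 0.75.
Supply is the more elastic side, so buyers bear the larger share.

Buyers' share ≈ 0.75.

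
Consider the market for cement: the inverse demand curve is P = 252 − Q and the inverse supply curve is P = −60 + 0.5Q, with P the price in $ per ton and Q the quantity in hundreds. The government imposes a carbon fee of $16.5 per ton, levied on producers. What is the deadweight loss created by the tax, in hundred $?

Inverting to Q(P) form: Qd = 252 − P; Qs = 2P + 120.
Before the tax: set 252 − P = 2P + 120 → P* = $44, Q* = 208.
With the tax collected from producers, supply shifts: Qs = 2(P − 16.5) + 120.
Solving gives Q = 197 with consumers paying $55 and producers receiving $38.5 (the $16.5 wedge).
Quantity falls by |ΔQ| = |208 − 197| = 11.
DWL = ½ · t · |ΔQ| = ½ · 16.5 · 11 = $90.75.

Deadweight loss = $90.75 hundred.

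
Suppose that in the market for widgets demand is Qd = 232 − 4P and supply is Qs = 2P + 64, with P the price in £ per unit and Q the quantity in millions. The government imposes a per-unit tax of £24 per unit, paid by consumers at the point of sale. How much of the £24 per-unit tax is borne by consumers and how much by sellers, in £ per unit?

Without the tax, 232 − 4P = 2P + 64 gives 6P = 168, so P* = £28 and Q* = 120.
With the tax collected from consumers, demand (in seller-price terms) shifts: Qd = 232 − 4(P + 24).
New equilibrium: consumers pay £36, sellers receive £12, Q = 88. (Wedge: Pb − Ps = 24.)
Burden on consumers: £8; on sellers: £16. (They sum to £24.)
The less price-elastic side of the market bears the larger share of a per-unit tax.

Consumers bear £8 per unit; sellers bear £16 per unit.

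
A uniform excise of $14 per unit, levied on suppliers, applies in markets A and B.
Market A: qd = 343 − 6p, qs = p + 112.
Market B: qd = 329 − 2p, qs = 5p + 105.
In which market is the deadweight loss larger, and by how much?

Market A: pre-tax p* = $33, q* = 145; post-tax q = 133; deadweight loss = $84.
Market B: pre-tax p* = $32, q* = 265; post-tax q = 245; deadweight loss = $140.
Difference: $84 vs $140 → market B is larger by $56.

Market B, by $56.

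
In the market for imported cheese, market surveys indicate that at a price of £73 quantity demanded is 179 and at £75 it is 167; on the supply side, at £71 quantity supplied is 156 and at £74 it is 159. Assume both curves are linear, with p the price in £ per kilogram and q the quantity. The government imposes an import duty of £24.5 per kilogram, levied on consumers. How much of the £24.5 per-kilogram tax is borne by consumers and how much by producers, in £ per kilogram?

Consumers bear £3.5 per kilogram; producers bear £21 per kilogram.

Demand slope: (167 − 179)/(75 − 73) = -6, so qd = 617 − 6p.
Supply slope: (159 − 156)/(74 − 71) = 1, so qs = p + 85.
Before the tax: set 617 − 6p = p + 85 → p* = £76, q* = 161.
With the tax collected from consumers, demand (in seller-price terms) shifts: qd = 617 − 6(p + 24.5).
Solving gives q = 140 with consumers paying £79.5 and producers receiving £55 (the £24.5 wedge).
Burden on consumers: £3.5; on producers: £21. (They sum to £24.5.)
The less price-elastic side of the market bears the larger share of a per-unit tax.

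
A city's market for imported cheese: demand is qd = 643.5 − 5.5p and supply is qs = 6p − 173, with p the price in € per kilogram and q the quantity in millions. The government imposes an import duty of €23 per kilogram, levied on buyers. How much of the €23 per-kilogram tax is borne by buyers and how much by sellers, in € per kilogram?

Before the tax: set 643.5 − 5.5p = 6p − 173 → p* = €71, q* = 253.
With the tax collected from buyers, demand (in seller-price terms) shifts: qd = 643.5 − 5.5(p + 23).
Solving gives q = 187 with buyers paying €83 and sellers receiving €60 (the €23 wedge).
Burden on buyers: €12; on sellers: €11. (They sum to €23.)
The less price-elastic side of the market bears the larger share of a per-unit tax.

Buyers bear €12 per kilogram; sellers bear €11 per kilogram.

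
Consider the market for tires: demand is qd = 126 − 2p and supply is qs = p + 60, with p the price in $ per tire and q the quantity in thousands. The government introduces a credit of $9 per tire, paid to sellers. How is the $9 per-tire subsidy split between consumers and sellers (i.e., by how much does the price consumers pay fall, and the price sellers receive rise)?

Without the subsidy, 126 − 2p = p + 60 gives 3p = 66, so p* = $22 and q* = 82.
With a per-unit subsidy paid to sellers, each receives p + 9 per unit sold, so supply becomes qs = (p + 9) + 60.
Solving gives q = 88 with consumers paying $19 and sellers receiving $28 (the $9 wedge).
Gain to consumers: $3; to sellers: $6. (They sum to $9.)

Consumers gain $3 per tire; sellers gain $6 per tire.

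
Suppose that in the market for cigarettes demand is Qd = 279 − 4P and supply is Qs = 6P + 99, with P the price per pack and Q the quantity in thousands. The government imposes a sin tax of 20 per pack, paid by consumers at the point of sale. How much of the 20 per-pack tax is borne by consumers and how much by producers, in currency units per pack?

Consumers bear 12 per pack; producers bear 8 per pack.

Before the tax: set 279 − 4P = 6P + 99 → P* = 18, Q* = 207.
With the tax collected from consumers, demand (in seller-price terms) shifts: Qd = 279 − 4(P + 20).
Solving gives Q = 159 with consumers paying 30 and producers receiving 10 (the 20 wedge).
Burden on consumers: 12; on producers: 8. (They sum to 20.)
The less price-elastic side of the market bears the larger share of a per-unit tax.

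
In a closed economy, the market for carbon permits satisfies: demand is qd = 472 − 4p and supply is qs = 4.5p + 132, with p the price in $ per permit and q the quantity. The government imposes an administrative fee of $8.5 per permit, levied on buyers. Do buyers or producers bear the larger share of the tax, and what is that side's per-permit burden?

Buyers bear the larger share: $4.5 per permit.

Before the tax: set 472 − 4p = 4.5p + 132 → p* = $40, q* = 312.
With the tax collected from buyers, demand (in seller-price terms) shifts: qd = 472 − 4(p + 8.5).
New equilibrium: buyers pay $44.5, producers receive $36, q = 294. (Wedge: pb − ps = 8.5.)
Per-permit burden: buyers $4.5, producers $4.
Buyers take the larger share because demand is less price-elastic here (demand slope 4 vs supply slope 4.5).
The less price-elastic side of the market bears the larger share of a per-unit tax.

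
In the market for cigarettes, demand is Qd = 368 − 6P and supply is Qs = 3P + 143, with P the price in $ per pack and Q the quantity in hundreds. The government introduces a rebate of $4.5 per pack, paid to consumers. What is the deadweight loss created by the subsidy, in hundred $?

Deadweight loss = $20.25 hundred.

Before the subsidy: set 368 − 6P = 3P + 143 → P* = $25, Q* = 218.
With a per-unit subsidy paid to consumers, each effectively pays P − 4.5, so demand becomes Qd = 368 − 6(P − 4.5).
New equilibrium: consumers pay $23.5, producers receive $28, Q = 227. (Wedge: Pb − Ps = −4.5.)
Quantity rises by |ΔQ| = |218 − 227| = 9.
DWL = ½ · t · |ΔQ| = ½ · 4.5 · 9 = $20.25.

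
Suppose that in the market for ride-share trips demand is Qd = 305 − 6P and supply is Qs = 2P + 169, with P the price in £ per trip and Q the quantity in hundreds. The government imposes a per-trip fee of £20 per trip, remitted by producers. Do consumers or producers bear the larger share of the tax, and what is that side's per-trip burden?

Before the tax: set 305 − 6P = 2P + 169 → P* = £17, Q* = 203.
With the tax collected from producers, supply shifts: Qs = 2(P − 20) + 169.
New equilibrium: consumers pay £22, producers receive £2, Q = 173. (Wedge: Pb − Ps = 20.)
Per-trip burden: consumers £5, producers £15.
Producers take the larger share because supply is less price-elastic here (demand slope 6 vs supply slope 2).

Producers bear the larger share: £15 per trip.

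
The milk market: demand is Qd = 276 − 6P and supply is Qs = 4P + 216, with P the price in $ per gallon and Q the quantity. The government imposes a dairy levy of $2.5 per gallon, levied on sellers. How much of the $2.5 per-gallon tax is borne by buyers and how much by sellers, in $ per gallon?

Buyers bear $1 per gallon; sellers bear $1.5 per gallon.

Without the tax, 276 − 6P = 4P + 216 gives 10P = 60, so P* = $6 and Q* = 240.
With the tax collected from sellers, supply shifts: Qs = 4(P − 2.5) + 216.
Solving gives Q = 234 with buyers paying $7 and sellers receiving $4.5 (the $2.5 wedge).
Burden on buyers: $1; on sellers: $1.5. (They sum to $2.5.)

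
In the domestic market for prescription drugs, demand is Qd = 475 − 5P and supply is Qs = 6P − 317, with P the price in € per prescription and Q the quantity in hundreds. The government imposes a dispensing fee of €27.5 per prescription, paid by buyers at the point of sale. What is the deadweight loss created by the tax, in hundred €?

Deadweight loss = €1031.25 hundred.

Before the tax: set 475 − 5P = 6P − 317 → P* = €72, Q* = 115.
With the tax collected from buyers, demand (in seller-price terms) shifts: Qd = 475 − 5(P + 27.5).
Solving gives Q = 40 with buyers paying €87 and sellers receiving €59.5 (the €27.5 wedge).
Quantity falls by |ΔQ| = |115 − 40| = 75.
DWL = ½ · t · |ΔQ| = ½ · 27.5 · 75 = €1031.25.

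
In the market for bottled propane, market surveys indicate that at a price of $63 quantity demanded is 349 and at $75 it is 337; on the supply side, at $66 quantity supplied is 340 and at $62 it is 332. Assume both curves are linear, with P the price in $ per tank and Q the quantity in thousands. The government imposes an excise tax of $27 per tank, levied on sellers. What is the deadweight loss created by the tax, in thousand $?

Demand slope: (337 − 349)/(75 − 63) = -1, so Qd = 412 − P.
Supply slope: (332 − 340)/(62 − 66) = 2, so Qs = 2P + 208.
Before the tax: set 412 − P = 2P + 208 → P* = $68, Q* = 344.
With the tax collected from sellers, supply shifts: Qs = 2(P − 27) + 208.
Solving gives Q = 326 with buyers paying $86 and sellers receiving $59 (the $27 wedge).
Quantity falls by |ΔQ| = |344 − 326| = 18.
DWL = ½ · t · |ΔQ| = ½ · 27 · 18 = $243.

Deadweight loss = $243 thousand.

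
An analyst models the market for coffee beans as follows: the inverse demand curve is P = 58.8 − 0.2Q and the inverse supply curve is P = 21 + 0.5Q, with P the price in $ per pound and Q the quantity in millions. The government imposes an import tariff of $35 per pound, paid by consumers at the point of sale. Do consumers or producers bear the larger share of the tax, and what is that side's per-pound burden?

Inverting to Q(P) form: Qd = 294 − 5P; Qs = 2P − 42.
Without the tax, 294 − 5P = 2P − 42 gives 7P = 336, so P* = $48 and Q* = 54.
With the tax collected from consumers, demand (in seller-price terms) shifts: Qd = 294 − 5(P + 35).
New equilibrium: consumers pay $58, producers receive $23, Q = 4. (Wedge: Pb − Ps = 35.)
Per-pound burden: consumers $10, producers $25.
Producers take the larger share because supply is less price-elastic here (demand slope 5 vs supply slope 2).

Producers bear the larger share: $25 per pound.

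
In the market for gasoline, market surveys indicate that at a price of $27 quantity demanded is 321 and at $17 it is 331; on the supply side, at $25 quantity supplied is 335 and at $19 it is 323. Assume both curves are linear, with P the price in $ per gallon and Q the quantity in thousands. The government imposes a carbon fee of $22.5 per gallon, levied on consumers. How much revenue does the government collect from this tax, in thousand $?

Tax revenue = $7020 thousand.

Demand slope: (331 − 321)/(17 − 27) = -1, so Qd = 348 − P.
Supply slope: (323 − 335)/(19 − 25) = 2, so Qs = 2P + 285.
Without the tax, 348 − P = 2P + 285 gives 3P = 63, so P* = $21 and Q* = 327.
With the tax collected from consumers, demand (in seller-price terms) shifts: Qd = 348 − (P + 22.5).
Solving gives Q = 312 with consumers paying $36 and suppliers receiving $13.5 (the $22.5 wedge).
Revenue = t · Q = 22.5 · 312 = $7020.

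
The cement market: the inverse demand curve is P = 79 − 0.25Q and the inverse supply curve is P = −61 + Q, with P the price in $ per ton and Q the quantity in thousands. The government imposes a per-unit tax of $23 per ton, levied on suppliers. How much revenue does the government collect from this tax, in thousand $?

Tax revenue = $2152.8 thousand.

Rewrite in direct form: Qd = 316 − 4P and Qs = P + 61.
Before the tax: set 316 − 4P = P + 61 → P* = $51, Q* = 112.
With the tax collected from suppliers, supply shifts: Qs = (P − 23) + 61.
New equilibrium: buyers pay $55.6, suppliers receive $32.6, Q = 93.6. (Wedge: Pb − Ps = 23.)
Revenue = t · Q = 23 · 93.6 = $2152.8.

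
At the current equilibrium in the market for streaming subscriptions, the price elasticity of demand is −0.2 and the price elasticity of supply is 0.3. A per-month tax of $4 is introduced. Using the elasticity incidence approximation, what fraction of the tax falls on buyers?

Incidence ratio: buyers' share ≈ εs / (εs + |εd|) = 0.3 / (0.3 + 0.2) = 0.6.
Supply is the more elastic side, so buyers bear the larger share.

Buyers' share ≈ 0.6.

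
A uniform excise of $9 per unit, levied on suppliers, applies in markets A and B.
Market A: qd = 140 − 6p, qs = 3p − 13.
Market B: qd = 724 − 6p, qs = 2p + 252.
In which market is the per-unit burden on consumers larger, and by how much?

Market A: pre-tax p* = $17, q* = 38; post-tax q = 20; per-unit burden on consumers = $3.
Market B: pre-tax p* = $59, q* = 370; post-tax q = 356.5; per-unit burden on consumers = $2.25.
Difference: $3 vs $2.25 → market A is larger by $0.75.

Market A, by $0.75.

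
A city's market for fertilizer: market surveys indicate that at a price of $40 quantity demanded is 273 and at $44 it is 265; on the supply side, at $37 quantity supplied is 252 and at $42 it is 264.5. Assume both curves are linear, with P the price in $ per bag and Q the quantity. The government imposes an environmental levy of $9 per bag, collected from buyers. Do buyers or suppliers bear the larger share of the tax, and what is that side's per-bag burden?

Buyers bear the larger share: $5 per bag.

Demand slope: (265 − 273)/(44 − 40) = -2, so Qd = 353 − 2P.
Supply slope: (264.5 − 252)/(42 − 37) = 2.5, so Qs = 2.5P + 159.5.
Without the tax, 353 − 2P = 2.5P + 159.5 gives 4.5P = 193.5, so P* = $43 and Q* = 267.
With the tax collected from buyers, demand (in seller-price terms) shifts: Qd = 353 − 2(P + 9).
New equilibrium: buyers pay $48, suppliers receive $39, Q = 257. (Wedge: Pb − Ps = 9.)
Per-bag burden: buyers $5, suppliers $4.
Buyers take the larger share because demand is less price-elastic here (demand slope 2 vs supply slope 2.5).
The less price-elastic side of the market bears the larger share of a per-unit tax.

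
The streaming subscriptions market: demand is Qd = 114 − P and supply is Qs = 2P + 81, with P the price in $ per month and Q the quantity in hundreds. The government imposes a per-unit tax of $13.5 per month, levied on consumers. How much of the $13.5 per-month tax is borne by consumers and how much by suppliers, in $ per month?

Consumers bear $9 per month; suppliers bear $4.5 per month.

Before the tax: set 114 − P = 2P + 81 → P* = $11, Q* = 103.
With the tax collected from consumers, demand (in seller-price terms) shifts: Qd = 114 − (P + 13.5).
New equilibrium: consumers pay $20, suppliers receive $6.5, Q = 94. (Wedge: Pb − Ps = 13.5.)
Burden on consumers: $9; on suppliers: $4.5. (They sum to $13.5.)
The less price-elastic side of the market bears the larger share of a per-unit tax.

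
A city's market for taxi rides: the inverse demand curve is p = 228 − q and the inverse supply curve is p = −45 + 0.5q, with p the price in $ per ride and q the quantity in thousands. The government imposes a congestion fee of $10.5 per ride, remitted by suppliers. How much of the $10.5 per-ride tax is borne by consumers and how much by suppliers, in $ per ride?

Consumers bear $7 per ride; suppliers bear $3.5 per ride.

Inverting to q(p) form: qd = 228 − p; qs = 2p + 90.
Without the tax, 228 − p = 2p + 90 gives 3p = 138, so p* = $46 and q* = 182.
With the tax collected from suppliers, supply shifts: qs = 2(p − 10.5) + 90.
Solving gives q = 175 with consumers paying $53 and suppliers receiving $42.5 (the $10.5 wedge).
Burden on consumers: $7; on suppliers: $3.5. (They sum to $10.5.)
The less price-elastic side of the market bears the larger share of a per-unit tax.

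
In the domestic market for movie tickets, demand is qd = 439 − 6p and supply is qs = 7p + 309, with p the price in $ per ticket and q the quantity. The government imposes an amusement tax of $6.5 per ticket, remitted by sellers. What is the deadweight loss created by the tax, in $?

Deadweight loss = $68.25.

Without the tax, 439 − 6p = 7p + 309 gives 13p = 130, so p* = $10 and q* = 379.
With the tax collected from sellers, supply shifts: qs = 7(p − 6.5) + 309.
New equilibrium: consumers pay $13.5, sellers receive $7, q = 358. (Wedge: pb − ps = 6.5.)
Quantity falls by |ΔQ| = |379 − 358| = 21.
DWL = ½ · t · |ΔQ| = ½ · 6.5 · 21 = $68.25.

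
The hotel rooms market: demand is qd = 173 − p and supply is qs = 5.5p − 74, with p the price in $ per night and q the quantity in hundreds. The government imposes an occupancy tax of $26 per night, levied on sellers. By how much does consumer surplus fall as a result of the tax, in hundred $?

Before the tax: set 173 − p = 5.5p − 74 → p* = $38, q* = 135.
With the tax collected from sellers, supply shifts: qs = 5.5(p − 26) − 74.
Solving gives q = 113 with consumers paying $60 and sellers receiving $34 (the $26 wedge).
ΔCS is the trapezoid between Q = 113 and Q = 135 of height $22: ½ · (135 + 113) · 22 = $2728.

Consumer surplus falls by $2728 hundred.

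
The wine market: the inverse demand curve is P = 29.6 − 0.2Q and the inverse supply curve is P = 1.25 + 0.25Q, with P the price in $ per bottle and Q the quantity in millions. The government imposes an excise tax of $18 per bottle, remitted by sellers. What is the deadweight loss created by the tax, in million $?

Deadweight loss = $360 million.

Inverting to Q(P) form: Qd = 148 − 5P; Qs = 4P − 5.
Without the tax, 148 − 5P = 4P − 5 gives 9P = 153, so P* = $17 and Q* = 63.
With the tax collected from sellers, supply shifts: Qs = 4(P − 18) − 5.
Solving gives Q = 23 with consumers paying $25 and sellers receiving $7 (the $18 wedge).
Quantity falls by |ΔQ| = |63 − 23| = 40.
DWL = ½ · t · |ΔQ| = ½ · 18 · 40 = $360.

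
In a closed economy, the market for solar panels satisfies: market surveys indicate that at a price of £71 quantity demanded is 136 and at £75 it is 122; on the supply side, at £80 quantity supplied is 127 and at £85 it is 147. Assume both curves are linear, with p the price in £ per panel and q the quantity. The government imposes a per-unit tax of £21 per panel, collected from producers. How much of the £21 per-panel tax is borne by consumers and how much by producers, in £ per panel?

Demand slope: (122 − 136)/(75 − 71) = -3.5, so qd = 384.5 − 3.5p.
Supply slope: (147 − 127)/(85 − 80) = 4, so qs = 4p − 193.
Without the tax, 384.5 − 3.5p = 4p − 193 gives 7.5p = 577.5, so p* = £77 and q* = 115.
With the tax collected from producers, supply shifts: qs = 4(p − 21) − 193.
Solving gives q = 75.8 with consumers paying £88.2 and producers receiving £67.2 (the £21 wedge).
Burden on consumers: £11.2; on producers: £9.8. (They sum to £21.)
The less price-elastic side of the market bears the larger share of a per-unit tax.

Consumers bear £11.2 per panel; producers bear £9.8 per panel.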